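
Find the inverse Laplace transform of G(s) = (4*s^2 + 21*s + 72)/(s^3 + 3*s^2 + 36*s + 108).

Factor the denominator: s^3 + 3*s^2 + 36*s + 108 = (s + 3)*(s^2 + 36).
Partial fraction decomposition gives [1/(s + 3)] + [3*s/(s^2 + 36)] + [12/(s^2 + 36)].
Invert each term: 1/(s + 3) ↔ e^(-3t); 3·s/(s^2 + 36) ↔ 3cos(6t); 2·6/(s^2 + 36) ↔ 2sin(6t).

2*sin(6*t) + 3*cos(6*t) + exp(-3*t)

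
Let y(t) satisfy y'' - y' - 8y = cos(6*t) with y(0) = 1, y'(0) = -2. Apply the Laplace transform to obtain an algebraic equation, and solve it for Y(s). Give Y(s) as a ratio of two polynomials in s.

Y(s) = (s^3 - 3*s^2 + 37*s - 108)/(s^4 - s^3 + 28*s^2 - 36*s - 288)

Take the Laplace transform of both sides.
With L{y''} = s^2 Y - s·y(0) - y'(0) and L{y'} = sY - y(0), with y(0) = 1, y'(0) = -2: the LHS transforms to (s^2 - s - 8)Y - (s - 3).
The right side is L{cos(6*t)} = s/(s^2 + 36).
So (s^2 - s - 8)Y = s/(s^2 + 36) + (s - 3).
Isolate Y and clear denominators.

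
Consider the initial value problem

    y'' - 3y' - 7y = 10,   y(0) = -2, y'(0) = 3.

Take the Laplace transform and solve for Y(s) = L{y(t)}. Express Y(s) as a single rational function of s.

Y(s) = (-2*s^2 + 9*s + 10)/(s^3 - 3*s^2 - 7*s)

Transform both sides with L{·}.
With L{y''} = s^2 Y - s·y(0) - y'(0) and L{y'} = sY - y(0), with y(0) = -2, y'(0) = 3: the LHS transforms to (s^2 - 3*s - 7)Y - (-2*s + 9).
The right side is L{10} = 10/s.
So (s^2 - 3*s - 7)Y = 10/s + (-2*s + 9).
Solve for Y(s) and write it as one ratio of polynomials.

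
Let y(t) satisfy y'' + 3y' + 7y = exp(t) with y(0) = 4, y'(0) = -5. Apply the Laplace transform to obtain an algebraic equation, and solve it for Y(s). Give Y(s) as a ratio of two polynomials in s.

Y(s) = (4*s^2 + 3*s - 6)/(s^3 + 2*s^2 + 4*s - 7)

Take the Laplace transform of both sides.
The derivative rules (L{y''} = s^2 Y - s·y(0) - y'(0) and L{y'} = sY - y(0), with y(0) = 4, y'(0) = -5) turn the left side into (s^2 + 3*s + 7)Y - (4*s + 7).
The right side is L{exp(t)} = 1/(s - 1).
So (s^2 + 3*s + 7)Y = 1/(s - 1) + (4*s + 7).
Isolate Y and clear denominators.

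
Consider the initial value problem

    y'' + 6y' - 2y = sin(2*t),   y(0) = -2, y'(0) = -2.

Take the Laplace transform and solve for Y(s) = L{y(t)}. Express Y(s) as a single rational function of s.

Take the Laplace transform of both sides.
With L{y''} = s^2 Y - s·y(0) - y'(0) and L{y'} = sY - y(0), with y(0) = -2, y'(0) = -2: the LHS transforms to (s^2 + 6*s - 2)Y - (-2*s - 14).
The right side is L{sin(2*t)} = 2/(s^2 + 4).
So (s^2 + 6*s - 2)Y = 2/(s^2 + 4) + (-2*s - 14).
Solve for Y(s) and write it as one ratio of polynomials.

Y(s) = (-2*s^3 - 14*s^2 - 8*s - 54)/(s^4 + 6*s^3 + 2*s^2 + 24*s - 8)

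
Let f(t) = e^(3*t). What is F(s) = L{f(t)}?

L{e^(3t)} = 1/(s - 3).

F(s) = 1/(s - 3)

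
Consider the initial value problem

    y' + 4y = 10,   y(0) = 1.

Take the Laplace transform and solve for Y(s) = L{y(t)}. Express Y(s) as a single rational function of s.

Y(s) = (s + 10)/(s^2 + 4*s)

Laplace-transform each side.
With L{y'} = sY - y(0) = sY - 1: the LHS transforms to (s + 4)Y - (1).
The right side is L{10} = 10/s.
So (s + 4)Y = 10/s + (1).
Divide through and combine into a single rational function.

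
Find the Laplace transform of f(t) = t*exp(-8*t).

L{t} = 1!/s^2 = 1/s^2.
By the first shifting theorem, multiplying by e^(-8t) replaces s with s + 8.

(s + 8)^(-2)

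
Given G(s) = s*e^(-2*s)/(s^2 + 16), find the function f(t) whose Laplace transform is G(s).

f(t) = Heaviside(t - 2)*(cos(4*t - 8))

The factor e^(-2s) signals a time shift by c = 2 (second shifting theorem).
L{cos(4t)} = s/(s^2 + 16), so L^-1{s/(s^2 + 16)} = cos(4*t).
Hence the inverse is u(t - 2) times that function evaluated at t - 2.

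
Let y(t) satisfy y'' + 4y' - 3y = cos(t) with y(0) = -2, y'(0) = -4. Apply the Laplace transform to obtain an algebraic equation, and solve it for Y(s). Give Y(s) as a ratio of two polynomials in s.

Transform both sides with L{·}.
Using L{y''} = s^2 Y - s·y(0) - y'(0) and L{y'} = sY - y(0), with y(0) = -2, y'(0) = -4, the left side becomes (s^2 + 4*s - 3)Y - (-2*s - 12).
The right side is L{cos(t)} = s/(s^2 + 1).
So (s^2 + 4*s - 3)Y = s/(s^2 + 1) + (-2*s - 12).
Divide through and combine into a single rational function.

Y(s) = (-2*s^3 - 12*s^2 - s - 12)/(s^4 + 4*s^3 - 2*s^2 + 4*s - 3)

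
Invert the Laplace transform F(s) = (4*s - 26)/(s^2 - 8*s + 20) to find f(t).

f(t) = -5*exp(4*t)*sin(2*t) + 4*exp(4*t)*cos(2*t)

Complete the square in the denominator: s^2 - 8*s + 20 = (s - 4)^2 + 2^2.
Split the numerator to match: 4*s - 26 = 4·(s - 4) - 5·2.
Invert each term: 4·(s - 4)/((s - 4)^2 + 4) ↔ 4e^(4t)cos(2t); -5·2/((s - 4)^2 + 4) ↔ -5e^(4t)sin(2t).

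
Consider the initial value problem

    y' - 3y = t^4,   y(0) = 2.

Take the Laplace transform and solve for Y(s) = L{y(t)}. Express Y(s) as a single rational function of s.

Y(s) = (2*s^5 + 24)/(s^6 - 3*s^5)

Apply the Laplace transform to the equation.
The derivative rules (L{y'} = sY - y(0) = sY - 2) turn the left side into (s - 3)Y - (2).
The right side is L{t^4} = 24/s^5.
So (s - 3)Y = 24/s^5 + (2).
Solve for Y(s) and write it as one ratio of polynomials.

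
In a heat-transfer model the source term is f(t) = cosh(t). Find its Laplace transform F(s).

L{cosh(t)} = s/(s^2 - 1).

F(s) = s/(s^2 - 1)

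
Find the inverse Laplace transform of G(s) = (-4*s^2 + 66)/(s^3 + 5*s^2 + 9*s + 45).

Factor the denominator: s^3 + 5*s^2 + 9*s + 45 = (s + 5)*(s^2 + 9).
Partial fraction decomposition gives [-1/(s + 5)] + [-3*s/(s^2 + 9)] + [15/(s^2 + 9)].
Invert each term: -1/(s + 5) ↔ -e^(-5t); -3·s/(s^2 + 9) ↔ -3cos(3t); 5·3/(s^2 + 9) ↔ 5sin(3t).

5*sin(3*t) - 3*cos(3*t) - exp(-5*t)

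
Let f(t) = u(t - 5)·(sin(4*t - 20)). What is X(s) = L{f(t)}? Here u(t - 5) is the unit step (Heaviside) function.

X(s) = 4*exp(-5*s)/(s^2 + 16)

By the second shifting theorem, L{u(t - c)·g(t - c)} = e^(-cs)·G(s) with c = 5 and G(s) = L{g(t)}.
L{sin(4t)} = 4/(s^2 + 16).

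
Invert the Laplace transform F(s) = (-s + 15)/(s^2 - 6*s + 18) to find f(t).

f(t) = 4*exp(3*t)*sin(3*t) - exp(3*t)*cos(3*t)

Complete the square in the denominator: s^2 - 6*s + 18 = (s - 3)^2 + 3^2.
Split the numerator to match: -s + 15 = -1·(s - 3) + 4·3.
Invert each term: -1·(s - 3)/((s - 3)^2 + 9) ↔ -e^(3t)cos(3t); 4·3/((s - 3)^2 + 9) ↔ 4e^(3t)sin(3t).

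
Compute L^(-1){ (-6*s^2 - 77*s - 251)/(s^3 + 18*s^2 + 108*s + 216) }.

Factor the denominator: s^3 + 18*s^2 + 108*s + 216 = (s + 6)^3.
Partial fraction decomposition gives [-6/(s + 6)] + [-5/(s + 6)^2] + [-5/(s + 6)^3].
Invert each term: -6/(s + 6) ↔ -6e^(-6t); -5/(s + 6)^2 ↔ -5t·e^(-6t); -5/(s + 6)^3 ↔ (-5/2)t^2·e^(-6t).

-5*t^2*exp(-6*t)/2 - 5*t*exp(-6*t) - 6*exp(-6*t)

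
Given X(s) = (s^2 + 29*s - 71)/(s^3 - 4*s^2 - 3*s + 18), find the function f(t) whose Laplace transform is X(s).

f(t) = 5*t*exp(3*t) + 6*exp(3*t) - 5*exp(-2*t)

Factor the denominator: s^3 - 4*s^2 - 3*s + 18 = (s - 3)^2*(s + 2).
Partial fraction decomposition gives [6/(s - 3)] + [5/(s - 3)^2] + [-5/(s + 2)].
Invert each term: 6/(s - 3) ↔ 6e^(3t); 5/(s - 3)^2 ↔ 5t·e^(3t); -5/(s + 2) ↔ -5e^(-2t).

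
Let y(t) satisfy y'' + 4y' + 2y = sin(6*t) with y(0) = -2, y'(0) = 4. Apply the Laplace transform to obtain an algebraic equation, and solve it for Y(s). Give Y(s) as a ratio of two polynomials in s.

Y(s) = (-2*s^3 - 4*s^2 - 72*s - 138)/(s^4 + 4*s^3 + 38*s^2 + 144*s + 72)

Take the Laplace transform of both sides.
The derivative rules (L{y''} = s^2 Y - s·y(0) - y'(0) and L{y'} = sY - y(0), with y(0) = -2, y'(0) = 4) turn the left side into (s^2 + 4*s + 2)Y - (-2*s - 4).
The right side is L{sin(6*t)} = 6/(s^2 + 36).
So (s^2 + 4*s + 2)Y = 6/(s^2 + 36) + (-2*s - 4).
Solve for Y(s) and write it as one ratio of polynomials.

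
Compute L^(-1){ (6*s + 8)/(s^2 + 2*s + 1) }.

2*t*exp(-t) + 6*exp(-t)

Factor the denominator: s^2 + 2*s + 1 = (s + 1)^2.
Partial fraction decomposition gives [6/(s + 1)] + [2/(s + 1)^2].
Invert each term: 6/(s + 1) ↔ 6e^(-t); 2/(s + 1)^2 ↔ 2t·e^(-t).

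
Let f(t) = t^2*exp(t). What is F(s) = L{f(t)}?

F(s) = 2/(s - 1)^3

L{e^(t)} = 1/(s - 1).
Then apply L{t^2·g(t)} = (-1)^2 d^2/ds^2[G(s)] with G(s) = 1/(s - 1):
differentiating 2 times and applying the sign gives 2/(s - 1)^3.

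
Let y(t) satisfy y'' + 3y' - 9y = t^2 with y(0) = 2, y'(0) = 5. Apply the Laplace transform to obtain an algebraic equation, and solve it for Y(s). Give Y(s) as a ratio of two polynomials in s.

Laplace-transform each side.
The derivative rules (L{y''} = s^2 Y - s·y(0) - y'(0) and L{y'} = sY - y(0), with y(0) = 2, y'(0) = 5) turn the left side into (s^2 + 3*s - 9)Y - (2*s + 11).
The right side is L{t^2} = 2/s^3.
So (s^2 + 3*s - 9)Y = 2/s^3 + (2*s + 11).
Isolate Y and clear denominators.

Y(s) = (2*s^4 + 11*s^3 + 2)/(s^5 + 3*s^4 - 9*s^3)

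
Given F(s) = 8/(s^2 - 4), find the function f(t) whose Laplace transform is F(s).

f(t) = 4*sinh(2*t)

Since L{sinh(2t)} = 2/(s^2 - 4), the inverse is sinh(2*t), scaled by 4.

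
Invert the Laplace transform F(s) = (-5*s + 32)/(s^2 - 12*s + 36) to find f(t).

f(t) = 2*t*exp(6*t) - 5*exp(6*t)

Factor the denominator: s^2 - 12*s + 36 = (s - 6)^2.
Partial fraction decomposition gives [-5/(s - 6)] + [2/(s - 6)^2].
Invert each term: -5/(s - 6) ↔ -5e^(6t); 2/(s - 6)^2 ↔ 2t·e^(6t).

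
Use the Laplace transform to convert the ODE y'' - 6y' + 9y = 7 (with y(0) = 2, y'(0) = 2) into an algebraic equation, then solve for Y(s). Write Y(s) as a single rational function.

Y(s) = (2*s^2 - 10*s + 7)/(s^3 - 6*s^2 + 9*s)

Take the Laplace transform of both sides.
The derivative rules (L{y''} = s^2 Y - s·y(0) - y'(0) and L{y'} = sY - y(0), with y(0) = 2, y'(0) = 2) turn the left side into (s^2 - 6*s + 9)Y - (2*s - 10).
The right side is L{7} = 7/s.
So (s^2 - 6*s + 9)Y = 7/s + (2*s - 10).
Isolate Y and clear denominators.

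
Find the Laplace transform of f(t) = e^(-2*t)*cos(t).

(s + 2)/((s + 2)^2 + 1)

L{cos(t)} = s/(s^2 + 1).
By the first shifting theorem, multiplying by e^(-2t) replaces s with s + 2.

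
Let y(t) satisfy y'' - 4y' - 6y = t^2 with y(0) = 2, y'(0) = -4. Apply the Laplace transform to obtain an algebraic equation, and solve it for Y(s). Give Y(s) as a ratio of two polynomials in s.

Apply the Laplace transform to the equation.
The derivative rules (L{y''} = s^2 Y - s·y(0) - y'(0) and L{y'} = sY - y(0), with y(0) = 2, y'(0) = -4) turn the left side into (s^2 - 4*s - 6)Y - (2*s - 12).
The right side is L{t^2} = 2/s^3.
So (s^2 - 4*s - 6)Y = 2/s^3 + (2*s - 12).
Solve for Y(s) and write it as one ratio of polynomials.

Y(s) = (2*s^4 - 12*s^3 + 2)/(s^5 - 4*s^4 - 6*s^3)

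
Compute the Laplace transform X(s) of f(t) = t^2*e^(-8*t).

L{e^(-8t)} = 1/(s + 8).
Then apply L{t^2·g(t)} = (-1)^2 d^2/ds^2[G(s)] with G(s) = 1/(s + 8):
differentiating 2 times and applying the sign gives 2/(s + 8)^3.

X(s) = 2/(s + 8)^3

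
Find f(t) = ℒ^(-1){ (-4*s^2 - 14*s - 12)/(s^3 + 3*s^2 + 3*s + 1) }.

Factor the denominator: s^3 + 3*s^2 + 3*s + 1 = (s + 1)^3.
Partial fraction decomposition gives [-4/(s + 1)] + [-6/(s + 1)^2] + [-2/(s + 1)^3].
Invert each term: -4/(s + 1) ↔ -4e^(-t); -6/(s + 1)^2 ↔ -6t·e^(-t); -2/(s + 1)^3 ↔ (-1)t^2·e^(-t).

f(t) = -t^2*exp(-t) - 6*t*exp(-t) - 4*exp(-t)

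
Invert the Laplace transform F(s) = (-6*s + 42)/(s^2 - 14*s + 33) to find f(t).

f(t) = -6*exp(7*t)*cosh(4*t)

Rewrite the denominator: s^2 - 14*s + 33 = (s - 7)^2 - 16.
The form in (s - 7) signals a first-shifting-theorem factor e^(7t).
Since L{cosh(4t)} = s/(s^2 - 16), the inverse is exp(7*t)*cosh(4*t), scaled by -6.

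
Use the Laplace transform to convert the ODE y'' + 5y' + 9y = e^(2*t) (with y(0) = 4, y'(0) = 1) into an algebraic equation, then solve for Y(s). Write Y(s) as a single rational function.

Laplace-transform each side.
With L{y''} = s^2 Y - s·y(0) - y'(0) and L{y'} = sY - y(0), with y(0) = 4, y'(0) = 1: the LHS transforms to (s^2 + 5*s + 9)Y - (4*s + 21).
The right side is L{e^(2*t)} = 1/(s - 2).
So (s^2 + 5*s + 9)Y = 1/(s - 2) + (4*s + 21).
Solve for Y(s) and write it as one ratio of polynomials.

Y(s) = (4*s^2 + 13*s - 41)/(s^3 + 3*s^2 - s - 18)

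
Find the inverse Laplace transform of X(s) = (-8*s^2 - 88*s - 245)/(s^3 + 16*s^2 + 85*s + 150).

-5*t*exp(-5*t) - 3*exp(-5*t) - 5*exp(-6*t)

Factor the denominator: s^3 + 16*s^2 + 85*s + 150 = (s + 5)^2*(s + 6).
Partial fraction decomposition gives [-3/(s + 5)] + [-5/(s + 5)^2] + [-5/(s + 6)].
Invert each term: -3/(s + 5) ↔ -3e^(-5t); -5/(s + 5)^2 ↔ -5t·e^(-5t); -5/(s + 6) ↔ -5e^(-6t).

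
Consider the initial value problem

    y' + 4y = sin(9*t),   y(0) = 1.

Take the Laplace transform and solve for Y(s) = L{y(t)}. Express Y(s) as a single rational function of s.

Y(s) = (s^2 + 90)/(s^3 + 4*s^2 + 81*s + 324)

Take the Laplace transform of both sides.
The derivative rules (L{y'} = sY - y(0) = sY - 1) turn the left side into (s + 4)Y - (1).
The right side is L{sin(9*t)} = 9/(s^2 + 81).
So (s + 4)Y = 9/(s^2 + 81) + (1).
Solve for Y(s) and write it as one ratio of polynomials.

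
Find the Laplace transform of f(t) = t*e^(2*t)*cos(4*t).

L{cos(4t)} = s/(s^2 + 16).
Multiplying by e^(2t) shifts s → s - 2, so L{e^(2*t)*cos(4*t)} = (s - 2)/((s - 2)^2 + 16).
Then apply L{t·g(t)} = -d/ds[G(s)] with G(s) = (s - 2)/((s - 2)^2 + 16):
differentiating 1 time and applying the sign gives (s - 6)*(s + 2)/(s^2 - 4*s + 20)^2.

(s - 6)*(s + 2)/(s^2 - 4*s + 20)^2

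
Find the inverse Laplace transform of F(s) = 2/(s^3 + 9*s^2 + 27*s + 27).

t^2*exp(-3*t)

Rewrite the denominator: s^3 + 9*s^2 + 27*s + 27 = (s + 3)^3.
The form in (s + 3) signals a first-shifting-theorem factor e^(-3t).
Since L{t^2} = 2!/s^3 = 2/s^3, the inverse is t^2*e^(-3*t).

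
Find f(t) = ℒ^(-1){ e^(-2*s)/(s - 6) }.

The factor e^(-2s) signals a time shift by c = 2 (second shifting theorem).
L{e^(6t)} = 1/(s - 6), so L^-1{1/(s - 6)} = e^(6*t).
Hence the inverse is u(t - 2) times that function evaluated at t - 2.

f(t) = Heaviside(t - 2)*(exp(6*t - 12))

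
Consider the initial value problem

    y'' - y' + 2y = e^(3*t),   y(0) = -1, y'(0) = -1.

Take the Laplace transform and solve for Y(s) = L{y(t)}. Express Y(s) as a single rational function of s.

Y(s) = (-s^2 + 3*s + 1)/(s^3 - 4*s^2 + 5*s - 6)

Transform both sides with L{·}.
With L{y''} = s^2 Y - s·y(0) - y'(0) and L{y'} = sY - y(0), with y(0) = -1, y'(0) = -1: the LHS transforms to (s^2 - s + 2)Y - (-s).
The right side is L{e^(3*t)} = 1/(s - 3).
So (s^2 - s + 2)Y = 1/(s - 3) + (-s).
Solve for Y(s) and write it as one ratio of polynomials.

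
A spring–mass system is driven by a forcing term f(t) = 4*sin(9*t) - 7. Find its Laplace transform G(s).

The transform is linear, so treat each term independently.
(4)·[L{sin(9t)} = 9/(s^2 + 81)]; L{-7} = -7/s.

G(s) = 36/(s^2 + 81) - 7/s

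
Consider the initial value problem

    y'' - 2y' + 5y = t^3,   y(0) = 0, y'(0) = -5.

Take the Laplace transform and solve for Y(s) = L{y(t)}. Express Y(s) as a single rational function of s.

Y(s) = (-5*s^4 + 6)/(s^6 - 2*s^5 + 5*s^4)

Take the Laplace transform of both sides.
The derivative rules (L{y''} = s^2 Y - s·y(0) - y'(0) and L{y'} = sY - y(0), with y(0) = 0, y'(0) = -5) turn the left side into (s^2 - 2*s + 5)Y - (-5).
The right side is L{t^3} = 6/s^4.
So (s^2 - 2*s + 5)Y = 6/s^4 + (-5).
Divide through and combine into a single rational function.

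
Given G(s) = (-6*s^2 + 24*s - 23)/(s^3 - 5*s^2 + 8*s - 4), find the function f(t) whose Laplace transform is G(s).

f(t) = t*exp(2*t) - exp(2*t) - 5*exp(t)

Factor the denominator: s^3 - 5*s^2 + 8*s - 4 = (s - 2)^2*(s - 1).
Partial fraction decomposition gives [-1/(s - 2)] + [(s - 2)^(-2)] + [-5/(s - 1)].
Invert each term: -1/(s - 2) ↔ -e^(2t); 1/(s - 2)^2 ↔ t·e^(2t); -5/(s - 1) ↔ -5e^(t).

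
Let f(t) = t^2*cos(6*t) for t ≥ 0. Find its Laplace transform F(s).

F(s) = 2*s*(s^2 - 108)/(s^2 + 36)^3

L{cos(6t)} = s/(s^2 + 36).
Then apply L{t^2·g(t)} = (-1)^2 d^2/ds^2[G(s)] with G(s) = s/(s^2 + 36):
differentiating 2 times and applying the sign gives 2*s*(s^2 - 108)/(s^2 + 36)^3.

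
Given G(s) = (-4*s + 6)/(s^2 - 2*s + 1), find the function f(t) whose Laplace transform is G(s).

Factor the denominator: s^2 - 2*s + 1 = (s - 1)^2.
Partial fraction decomposition gives [-4/(s - 1)] + [2/(s - 1)^2].
Invert each term: -4/(s - 1) ↔ -4e^(t); 2/(s - 1)^2 ↔ 2t·e^(t).

f(t) = 2*t*exp(t) - 4*exp(t)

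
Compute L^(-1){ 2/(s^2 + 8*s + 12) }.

Rewrite the denominator: s^2 + 8*s + 12 = (s + 4)^2 - 4.
The form in (s + 4) signals a first-shifting-theorem factor e^(-4t).
Since L{sinh(2t)} = 2/(s^2 - 4), the inverse is e^(-4*t)*sinh(2*t).

exp(-4*t)*sinh(2*t)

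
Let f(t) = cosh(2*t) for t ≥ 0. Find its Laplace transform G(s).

G(s) = s/(s^2 - 4)

L{cosh(2t)} = s/(s^2 - 4).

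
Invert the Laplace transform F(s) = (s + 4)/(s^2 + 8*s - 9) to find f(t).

Rewrite the denominator: s^2 + 8*s - 9 = (s + 4)^2 - 25.
The form in (s + 4) signals a first-shifting-theorem factor e^(-4t).
Since L{cosh(5t)} = s/(s^2 - 25), the inverse is e^(-4*t)*cosh(5*t).

f(t) = exp(-4*t)*cosh(5*t)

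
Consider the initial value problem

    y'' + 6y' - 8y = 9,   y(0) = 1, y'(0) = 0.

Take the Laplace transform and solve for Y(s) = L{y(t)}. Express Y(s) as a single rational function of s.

Apply the Laplace transform to the equation.
With L{y''} = s^2 Y - s·y(0) - y'(0) and L{y'} = sY - y(0), with y(0) = 1, y'(0) = 0: the LHS transforms to (s^2 + 6*s - 8)Y - (s + 6).
The right side is L{9} = 9/s.
So (s^2 + 6*s - 8)Y = 9/s + (s + 6).
Solve for Y(s) and write it as one ratio of polynomials.

Y(s) = (s^2 + 6*s + 9)/(s^3 + 6*s^2 - 8*s)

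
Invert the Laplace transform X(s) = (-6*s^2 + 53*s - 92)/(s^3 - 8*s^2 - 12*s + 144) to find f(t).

f(t) = t*exp(6*t) - 2*exp(6*t) - 4*exp(-4*t)

Factor the denominator: s^3 - 8*s^2 - 12*s + 144 = (s - 6)^2*(s + 4).
Partial fraction decomposition gives [-2/(s - 6)] + [(s - 6)^(-2)] + [-4/(s + 4)].
Invert each term: -2/(s - 6) ↔ -2e^(6t); 1/(s - 6)^2 ↔ t·e^(6t); -4/(s + 4) ↔ -4e^(-4t).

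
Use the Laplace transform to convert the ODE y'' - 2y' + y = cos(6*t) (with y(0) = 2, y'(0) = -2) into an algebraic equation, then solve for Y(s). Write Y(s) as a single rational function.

Apply the Laplace transform to the equation.
With L{y''} = s^2 Y - s·y(0) - y'(0) and L{y'} = sY - y(0), with y(0) = 2, y'(0) = -2: the LHS transforms to (s^2 - 2*s + 1)Y - (2*s - 6).
The right side is L{cos(6*t)} = s/(s^2 + 36).
So (s^2 - 2*s + 1)Y = s/(s^2 + 36) + (2*s - 6).
Isolate Y and clear denominators.

Y(s) = (2*s^3 - 6*s^2 + 73*s - 216)/(s^4 - 2*s^3 + 37*s^2 - 72*s + 36)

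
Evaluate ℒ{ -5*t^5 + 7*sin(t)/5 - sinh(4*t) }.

By linearity of the Laplace transform, transform each term separately.
(-1)·[L{sinh(4t)} = 4/(s^2 - 16)]; (-5)·[L{t^5} = 5!/s^6 = 120/s^6]; (7/5)·[L{sin(t)} = 1/(s^2 + 1)].

7/(5*(s^2 + 1)) - 4/(s^2 - 16) - 600/s^6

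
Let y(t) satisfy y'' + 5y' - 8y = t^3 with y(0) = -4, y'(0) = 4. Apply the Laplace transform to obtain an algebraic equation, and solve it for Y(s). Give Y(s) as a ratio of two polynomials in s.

Take the Laplace transform of both sides.
Using L{y''} = s^2 Y - s·y(0) - y'(0) and L{y'} = sY - y(0), with y(0) = -4, y'(0) = 4, the left side becomes (s^2 + 5*s - 8)Y - (-4*s - 16).
The right side is L{t^3} = 6/s^4.
So (s^2 + 5*s - 8)Y = 6/s^4 + (-4*s - 16).
Solve for Y(s) and write it as one ratio of polynomials.

Y(s) = (-4*s^5 - 16*s^4 + 6)/(s^6 + 5*s^5 - 8*s^4)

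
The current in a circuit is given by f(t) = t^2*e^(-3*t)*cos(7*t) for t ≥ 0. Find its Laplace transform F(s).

F(s) = 2*(s + 3)*(s^2 + 6*s - 138)/(s^2 + 6*s + 58)^3

L{cos(7t)} = s/(s^2 + 49).
Multiplying by e^(-3t) shifts s → s + 3, so L{e^(-3*t)*cos(7*t)} = (s + 3)/((s + 3)^2 + 49).
Then apply L{t^2·g(t)} = (-1)^2 d^2/ds^2[G(s)] with G(s) = (s + 3)/((s + 3)^2 + 49):
differentiating 2 times and applying the sign gives 2*(s + 3)*(s^2 + 6*s - 138)/(s^2 + 6*s + 58)^3.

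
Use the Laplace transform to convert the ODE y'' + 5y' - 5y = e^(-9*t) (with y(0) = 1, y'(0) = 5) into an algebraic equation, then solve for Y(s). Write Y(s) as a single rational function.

Y(s) = (s^2 + 19*s + 91)/(s^3 + 14*s^2 + 40*s - 45)

Apply the Laplace transform to the equation.
Using L{y''} = s^2 Y - s·y(0) - y'(0) and L{y'} = sY - y(0), with y(0) = 1, y'(0) = 5, the left side becomes (s^2 + 5*s - 5)Y - (s + 10).
The right side is L{e^(-9*t)} = 1/(s + 9).
So (s^2 + 5*s - 5)Y = 1/(s + 9) + (s + 10).
Divide through and combine into a single rational function.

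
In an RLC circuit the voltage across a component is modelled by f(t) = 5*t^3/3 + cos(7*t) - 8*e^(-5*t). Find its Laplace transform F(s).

Apply the Laplace transform termwise.
(5/3)·[L{t^3} = 3!/s^4 = 6/s^4]; (-8)·[L{e^(-5t)} = 1/(s + 5)]; L{cos(7t)} = s/(s^2 + 49).

F(s) = s/(s^2 + 49) - 8/(s + 5) + 10/s^4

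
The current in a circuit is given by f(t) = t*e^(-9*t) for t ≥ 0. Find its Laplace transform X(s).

L{e^(-9t)} = 1/(s + 9).
Then apply L{t·g(t)} = -d/ds[G(s)] with G(s) = 1/(s + 9):
differentiating 1 time and applying the sign gives (s + 9)^(-2).

X(s) = (s + 9)^(-2)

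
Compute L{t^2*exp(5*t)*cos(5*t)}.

L{cos(5t)} = s/(s^2 + 25).
Multiplying by e^(5t) shifts s → s - 5, so L{exp(5*t)*cos(5*t)} = (s - 5)/((s - 5)^2 + 25).
Then apply L{t^2·g(t)} = (-1)^2 d^2/ds^2[G(s)] with G(s) = (s - 5)/((s - 5)^2 + 25):
differentiating 2 times and applying the sign gives 2*(s - 5)*(s^2 - 10*s - 50)/(s^2 - 10*s + 50)^3.

2*(s - 5)*(s^2 - 10*s - 50)/(s^2 - 10*s + 50)^3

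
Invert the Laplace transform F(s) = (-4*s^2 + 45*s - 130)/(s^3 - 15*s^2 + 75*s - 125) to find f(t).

Factor the denominator: s^3 - 15*s^2 + 75*s - 125 = (s - 5)^3.
Partial fraction decomposition gives [-4/(s - 5)] + [5/(s - 5)^2] + [-5/(s - 5)^3].
Invert each term: -4/(s - 5) ↔ -4e^(5t); 5/(s - 5)^2 ↔ 5t·e^(5t); -5/(s - 5)^3 ↔ (-5/2)t^2·e^(5t).

f(t) = -5*t^2*exp(5*t)/2 + 5*t*exp(5*t) - 4*exp(5*t)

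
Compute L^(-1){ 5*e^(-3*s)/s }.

The factor e^(-3s) signals a time shift by c = 3 (second shifting theorem).
L{5} = 5/s, so L^-1{5/s} = 5.
Hence the inverse is u(t - 3) times that function evaluated at t - 3.

Heaviside(t - 3)*(5)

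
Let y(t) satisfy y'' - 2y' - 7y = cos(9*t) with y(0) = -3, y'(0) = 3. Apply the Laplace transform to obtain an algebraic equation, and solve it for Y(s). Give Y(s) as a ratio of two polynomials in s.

Laplace-transform each side.
The derivative rules (L{y''} = s^2 Y - s·y(0) - y'(0) and L{y'} = sY - y(0), with y(0) = -3, y'(0) = 3) turn the left side into (s^2 - 2*s - 7)Y - (-3*s + 9).
The right side is L{cos(9*t)} = s/(s^2 + 81).
So (s^2 - 2*s - 7)Y = s/(s^2 + 81) + (-3*s + 9).
Divide through and combine into a single rational function.

Y(s) = (-3*s^3 + 9*s^2 - 242*s + 729)/(s^4 - 2*s^3 + 74*s^2 - 162*s - 567)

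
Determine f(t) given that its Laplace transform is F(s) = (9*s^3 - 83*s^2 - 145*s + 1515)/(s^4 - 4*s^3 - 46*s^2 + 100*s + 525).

Factor the denominator: s^4 - 4*s^3 - 46*s^2 + 100*s + 525 = (s - 7)*(s - 5)*(s + 3)*(s + 5).
Partial fraction decomposition gives [-2/(s - 7)] + [1/(s - 5)] + [6/(s + 3)] + [4/(s + 5)].
Invert each term: -2/(s - 7) ↔ -2e^(7t); 1/(s - 5) ↔ e^(5t); 6/(s + 3) ↔ 6e^(-3t); 4/(s + 5) ↔ 4e^(-5t).

f(t) = -2*exp(7*t) + exp(5*t) + 6*exp(-3*t) + 4*exp(-5*t)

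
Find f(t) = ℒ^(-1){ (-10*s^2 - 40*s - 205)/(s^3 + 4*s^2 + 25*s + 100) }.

f(t) = -4*sin(5*t) - 5*cos(5*t) - 5*exp(-4*t)

Factor the denominator: s^3 + 4*s^2 + 25*s + 100 = (s + 4)*(s^2 + 25).
Partial fraction decomposition gives [-5/(s + 4)] + [-5*s/(s^2 + 25)] + [-20/(s^2 + 25)].
Invert each term: -5/(s + 4) ↔ -5e^(-4t); -5·s/(s^2 + 25) ↔ -5cos(5t); -4·5/(s^2 + 25) ↔ -4sin(5t).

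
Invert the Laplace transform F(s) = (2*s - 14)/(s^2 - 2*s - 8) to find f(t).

f(t) = -exp(4*t) + 3*exp(-2*t)

Factor the denominator: s^2 - 2*s - 8 = (s - 4)*(s + 2).
Partial fraction decomposition gives [3/(s + 2)] + [-1/(s - 4)].
Invert each term: 3/(s + 2) ↔ 3e^(-2t); -1/(s - 4) ↔ -e^(4t).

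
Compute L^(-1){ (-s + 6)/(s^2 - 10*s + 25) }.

t*exp(5*t) - exp(5*t)

Factor the denominator: s^2 - 10*s + 25 = (s - 5)^2.
Partial fraction decomposition gives [-1/(s - 5)] + [(s - 5)^(-2)].
Invert each term: -1/(s - 5) ↔ -e^(5t); 1/(s - 5)^2 ↔ t·e^(5t).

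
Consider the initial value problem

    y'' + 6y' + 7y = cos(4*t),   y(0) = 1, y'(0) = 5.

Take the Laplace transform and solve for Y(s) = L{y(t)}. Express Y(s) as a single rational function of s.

Y(s) = (s^3 + 11*s^2 + 17*s + 176)/(s^4 + 6*s^3 + 23*s^2 + 96*s + 112)

Take the Laplace transform of both sides.
With L{y''} = s^2 Y - s·y(0) - y'(0) and L{y'} = sY - y(0), with y(0) = 1, y'(0) = 5: the LHS transforms to (s^2 + 6*s + 7)Y - (s + 11).
The right side is L{cos(4*t)} = s/(s^2 + 16).
So (s^2 + 6*s + 7)Y = s/(s^2 + 16) + (s + 11).
Solve for Y(s) and write it as one ratio of polynomials.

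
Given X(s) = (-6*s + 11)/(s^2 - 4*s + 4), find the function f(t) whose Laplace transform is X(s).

Factor the denominator: s^2 - 4*s + 4 = (s - 2)^2.
Partial fraction decomposition gives [-6/(s - 2)] + [-1/(s - 2)^2].
Invert each term: -6/(s - 2) ↔ -6e^(2t); -1/(s - 2)^2 ↔ -t·e^(2t).

f(t) = -t*exp(2*t) - 6*exp(2*t)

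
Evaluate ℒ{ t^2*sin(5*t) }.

10*(3*s^2 - 25)/(s^2 + 25)^3

L{sin(5t)} = 5/(s^2 + 25).
Then apply L{t^2·g(t)} = (-1)^2 d^2/ds^2[G(s)] with G(s) = 5/(s^2 + 25):
differentiating 2 times and applying the sign gives 10*(3*s^2 - 25)/(s^2 + 25)^3.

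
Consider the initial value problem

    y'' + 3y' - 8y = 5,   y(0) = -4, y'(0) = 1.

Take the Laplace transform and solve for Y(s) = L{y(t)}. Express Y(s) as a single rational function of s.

Y(s) = (-4*s^2 - 11*s + 5)/(s^3 + 3*s^2 - 8*s)

Transform both sides with L{·}.
With L{y''} = s^2 Y - s·y(0) - y'(0) and L{y'} = sY - y(0), with y(0) = -4, y'(0) = 1: the LHS transforms to (s^2 + 3*s - 8)Y - (-4*s - 11).
The right side is L{5} = 5/s.
So (s^2 + 3*s - 8)Y = 5/s + (-4*s - 11).
Divide through and combine into a single rational function.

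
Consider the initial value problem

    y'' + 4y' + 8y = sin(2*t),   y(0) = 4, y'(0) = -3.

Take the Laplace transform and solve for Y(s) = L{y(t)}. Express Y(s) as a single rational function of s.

Take the Laplace transform of both sides.
The derivative rules (L{y''} = s^2 Y - s·y(0) - y'(0) and L{y'} = sY - y(0), with y(0) = 4, y'(0) = -3) turn the left side into (s^2 + 4*s + 8)Y - (4*s + 13).
The right side is L{sin(2*t)} = 2/(s^2 + 4).
So (s^2 + 4*s + 8)Y = 2/(s^2 + 4) + (4*s + 13).
Isolate Y and clear denominators.

Y(s) = (4*s^3 + 13*s^2 + 16*s + 54)/(s^4 + 4*s^3 + 12*s^2 + 16*s + 32)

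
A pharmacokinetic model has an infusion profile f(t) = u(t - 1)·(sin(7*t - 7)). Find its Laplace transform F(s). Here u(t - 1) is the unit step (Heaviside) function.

By the second shifting theorem, L{u(t - c)·g(t - c)} = e^(-cs)·G(s) with c = 1 and G(s) = L{g(t)}.
L{sin(7t)} = 7/(s^2 + 49).

F(s) = 7*exp(-s)/(s^2 + 49)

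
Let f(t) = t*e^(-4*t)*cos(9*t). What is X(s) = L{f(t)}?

L{cos(9t)} = s/(s^2 + 81).
Multiplying by e^(-4t) shifts s → s + 4, so L{e^(-4*t)*cos(9*t)} = (s + 4)/((s + 4)^2 + 81).
Then apply L{t·g(t)} = -d/ds[G(s)] with G(s) = (s + 4)/((s + 4)^2 + 81):
differentiating 1 time and applying the sign gives (s - 5)*(s + 13)/(s^2 + 8*s + 97)^2.

X(s) = (s - 5)*(s + 13)/(s^2 + 8*s + 97)^2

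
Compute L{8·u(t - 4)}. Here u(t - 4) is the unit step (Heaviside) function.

8*exp(-4*s)/s

By the second shifting theorem, L{u(t - c)·g(t - c)} = e^(-cs)·G(s) with c = 4 and G(s) = L{g(t)}.
L{8} = 8/s.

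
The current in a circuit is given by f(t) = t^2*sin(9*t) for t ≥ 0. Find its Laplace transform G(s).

L{sin(9t)} = 9/(s^2 + 81).
Then apply L{t^2·g(t)} = (-1)^2 d^2/ds^2[H(s)] with H(s) = 9/(s^2 + 81):
differentiating 2 times and applying the sign gives 54*(s^2 - 27)/(s^2 + 81)^3.

G(s) = 54*(s^2 - 27)/(s^2 + 81)^3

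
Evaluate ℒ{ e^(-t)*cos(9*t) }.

L{cos(9t)} = s/(s^2 + 81).
By the first shifting theorem, multiplying by e^(-t) replaces s with s + 1.

(s + 1)/((s + 1)^2 + 81)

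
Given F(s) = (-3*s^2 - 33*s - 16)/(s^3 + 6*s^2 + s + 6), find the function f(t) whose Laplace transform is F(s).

f(t) = -3*sin(t) - 5*cos(t) + 2*exp(-6*t)

Factor the denominator: s^3 + 6*s^2 + s + 6 = (s + 6)*(s^2 + 1).
Partial fraction decomposition gives [2/(s + 6)] + [-5*s/(s^2 + 1)] + [-3/(s^2 + 1)].
Invert each term: 2/(s + 6) ↔ 2e^(-6t); -5·s/(s^2 + 1) ↔ -5cos(t); -3·1/(s^2 + 1) ↔ -3sin(t).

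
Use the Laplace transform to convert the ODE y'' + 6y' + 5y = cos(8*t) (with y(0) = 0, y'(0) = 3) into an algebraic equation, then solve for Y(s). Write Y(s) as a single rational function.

Y(s) = (3*s^2 + s + 192)/(s^4 + 6*s^3 + 69*s^2 + 384*s + 320)

Take the Laplace transform of both sides.
The derivative rules (L{y''} = s^2 Y - s·y(0) - y'(0) and L{y'} = sY - y(0), with y(0) = 0, y'(0) = 3) turn the left side into (s^2 + 6*s + 5)Y - (3).
The right side is L{cos(8*t)} = s/(s^2 + 64).
So (s^2 + 6*s + 5)Y = s/(s^2 + 64) + (3).
Isolate Y and clear denominators.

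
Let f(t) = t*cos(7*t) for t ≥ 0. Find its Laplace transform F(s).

F(s) = (s - 7)*(s + 7)/(s^2 + 49)^2

L{cos(7t)} = s/(s^2 + 49).
Then apply L{t·g(t)} = -d/ds[G(s)] with G(s) = s/(s^2 + 49):
differentiating 1 time and applying the sign gives (s - 7)*(s + 7)/(s^2 + 49)^2.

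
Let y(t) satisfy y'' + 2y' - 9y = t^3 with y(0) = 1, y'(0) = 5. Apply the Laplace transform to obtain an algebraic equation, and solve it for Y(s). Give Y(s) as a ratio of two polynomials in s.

Take the Laplace transform of both sides.
Using L{y''} = s^2 Y - s·y(0) - y'(0) and L{y'} = sY - y(0), with y(0) = 1, y'(0) = 5, the left side becomes (s^2 + 2*s - 9)Y - (s + 7).
The right side is L{t^3} = 6/s^4.
So (s^2 + 2*s - 9)Y = 6/s^4 + (s + 7).
Divide through and combine into a single rational function.

Y(s) = (s^5 + 7*s^4 + 6)/(s^6 + 2*s^5 - 9*s^4)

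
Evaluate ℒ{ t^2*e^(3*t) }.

2/(s - 3)^3

L{e^(3t)} = 1/(s - 3).
Then apply L{t^2·g(t)} = (-1)^2 d^2/ds^2[G(s)] with G(s) = 1/(s - 3):
differentiating 2 times and applying the sign gives 2/(s - 3)^3.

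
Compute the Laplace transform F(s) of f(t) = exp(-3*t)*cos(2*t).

F(s) = (s + 3)/((s + 3)^2 + 4)

L{cos(2t)} = s/(s^2 + 4).
By the first shifting theorem, multiplying by e^(-3t) replaces s with s + 3.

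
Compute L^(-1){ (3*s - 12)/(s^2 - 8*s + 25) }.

3*exp(4*t)*cos(3*t)

Rewrite the denominator: s^2 - 8*s + 25 = (s - 4)^2 + 9.
The form in (s - 4) signals a first-shifting-theorem factor e^(4t).
Since L{cos(3t)} = s/(s^2 + 9), the inverse is e^(4*t)*cos(3*t), scaled by 3.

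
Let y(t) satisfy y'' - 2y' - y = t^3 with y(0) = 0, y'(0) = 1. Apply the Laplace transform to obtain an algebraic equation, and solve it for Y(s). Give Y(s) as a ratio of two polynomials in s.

Laplace-transform each side.
Using L{y''} = s^2 Y - s·y(0) - y'(0) and L{y'} = sY - y(0), with y(0) = 0, y'(0) = 1, the left side becomes (s^2 - 2*s - 1)Y - (1).
The right side is L{t^3} = 6/s^4.
So (s^2 - 2*s - 1)Y = 6/s^4 + (1).
Solve for Y(s) and write it as one ratio of polynomials.

Y(s) = (s^4 + 6)/(s^6 - 2*s^5 - s^4)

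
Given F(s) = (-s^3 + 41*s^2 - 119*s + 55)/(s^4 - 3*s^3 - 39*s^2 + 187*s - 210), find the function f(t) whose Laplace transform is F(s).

f(t) = 5*exp(5*t) - 2*exp(3*t) - exp(2*t) - 3*exp(-7*t)

Factor the denominator: s^4 - 3*s^3 - 39*s^2 + 187*s - 210 = (s - 5)*(s - 3)*(s - 2)*(s + 7).
Partial fraction decomposition gives [-1/(s - 2)] + [5/(s - 5)] + [-2/(s - 3)] + [-3/(s + 7)].
Invert each term: -1/(s - 2) ↔ -e^(2t); 5/(s - 5) ↔ 5e^(5t); -2/(s - 3) ↔ -2e^(3t); -3/(s + 7) ↔ -3e^(-7t).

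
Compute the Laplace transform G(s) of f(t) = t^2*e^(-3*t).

L{e^(-3t)} = 1/(s + 3).
Then apply L{t^2·g(t)} = (-1)^2 d^2/ds^2[H(s)] with H(s) = 1/(s + 3):
differentiating 2 times and applying the sign gives 2/(s + 3)^3.

G(s) = 2/(s + 3)^3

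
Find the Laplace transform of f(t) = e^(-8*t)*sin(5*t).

L{sin(5t)} = 5/(s^2 + 25).
By the first shifting theorem, multiplying by e^(-8t) replaces s with s + 8.

5/((s + 8)^2 + 25)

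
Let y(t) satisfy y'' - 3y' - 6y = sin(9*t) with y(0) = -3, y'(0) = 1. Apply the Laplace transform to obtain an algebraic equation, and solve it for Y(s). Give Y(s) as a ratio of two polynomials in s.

Y(s) = (-3*s^3 + 10*s^2 - 243*s + 819)/(s^4 - 3*s^3 + 75*s^2 - 243*s - 486)

Take the Laplace transform of both sides.
The derivative rules (L{y''} = s^2 Y - s·y(0) - y'(0) and L{y'} = sY - y(0), with y(0) = -3, y'(0) = 1) turn the left side into (s^2 - 3*s - 6)Y - (-3*s + 10).
The right side is L{sin(9*t)} = 9/(s^2 + 81).
So (s^2 - 3*s - 6)Y = 9/(s^2 + 81) + (-3*s + 10).
Isolate Y and clear denominators.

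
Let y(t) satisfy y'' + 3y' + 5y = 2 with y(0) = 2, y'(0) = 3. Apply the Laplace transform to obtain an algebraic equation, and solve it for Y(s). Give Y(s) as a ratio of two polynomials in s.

Transform both sides with L{·}.
With L{y''} = s^2 Y - s·y(0) - y'(0) and L{y'} = sY - y(0), with y(0) = 2, y'(0) = 3: the LHS transforms to (s^2 + 3*s + 5)Y - (2*s + 9).
The right side is L{2} = 2/s.
So (s^2 + 3*s + 5)Y = 2/s + (2*s + 9).
Isolate Y and clear denominators.

Y(s) = (2*s^2 + 9*s + 2)/(s^3 + 3*s^2 + 5*s)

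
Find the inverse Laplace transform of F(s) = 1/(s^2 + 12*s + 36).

t*exp(-6*t)

Rewrite the denominator: s^2 + 12*s + 36 = (s + 6)^2.
The form in (s + 6) signals a first-shifting-theorem factor e^(-6t).
Since L{t} = 1!/s^2 = 1/s^2, the inverse is t*exp(-6*t).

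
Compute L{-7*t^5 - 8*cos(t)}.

-8*s/(s^2 + 1) - 840/s^6

By linearity of the Laplace transform, transform each term separately.
(-8)·[L{cos(t)} = s/(s^2 + 1)]; (-7)·[L{t^5} = 5!/s^6 = 120/s^6].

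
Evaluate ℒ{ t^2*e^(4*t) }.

L{e^(4t)} = 1/(s - 4).
Then apply L{t^2·g(t)} = (-1)^2 d^2/ds^2[H(s)] with H(s) = 1/(s - 4):
differentiating 2 times and applying the sign gives 2/(s - 4)^3.

2/(s - 4)^3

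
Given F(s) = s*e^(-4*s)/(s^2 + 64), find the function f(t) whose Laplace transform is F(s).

The factor e^(-4s) signals a time shift by c = 4 (second shifting theorem).
L{cos(8t)} = s/(s^2 + 64), so L^-1{s/(s^2 + 64)} = cos(8*t).
Hence the inverse is u(t - 4) times that function evaluated at t - 4.

f(t) = Heaviside(t - 4)*(cos(8*t - 32))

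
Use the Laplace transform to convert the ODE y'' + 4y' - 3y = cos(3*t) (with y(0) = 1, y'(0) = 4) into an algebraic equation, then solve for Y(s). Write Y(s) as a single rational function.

Apply the Laplace transform to the equation.
The derivative rules (L{y''} = s^2 Y - s·y(0) - y'(0) and L{y'} = sY - y(0), with y(0) = 1, y'(0) = 4) turn the left side into (s^2 + 4*s - 3)Y - (s + 8).
The right side is L{cos(3*t)} = s/(s^2 + 9).
So (s^2 + 4*s - 3)Y = s/(s^2 + 9) + (s + 8).
Solve for Y(s) and write it as one ratio of polynomials.

Y(s) = (s^3 + 8*s^2 + 10*s + 72)/(s^4 + 4*s^3 + 6*s^2 + 36*s - 27)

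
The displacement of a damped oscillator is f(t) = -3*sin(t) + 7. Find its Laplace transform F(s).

Apply the Laplace transform termwise.
(-3)·[L{sin(t)} = 1/(s^2 + 1)]; L{7} = 7/s.

F(s) = -3/(s^2 + 1) + 7/s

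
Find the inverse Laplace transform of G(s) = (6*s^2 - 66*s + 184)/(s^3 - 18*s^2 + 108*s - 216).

Factor the denominator: s^3 - 18*s^2 + 108*s - 216 = (s - 6)^3.
Partial fraction decomposition gives [6/(s - 6)] + [6/(s - 6)^2] + [4/(s - 6)^3].
Invert each term: 6/(s - 6) ↔ 6e^(6t); 6/(s - 6)^2 ↔ 6t·e^(6t); 4/(s - 6)^3 ↔ (2)t^2·e^(6t).

2*t^2*exp(6*t) + 6*t*exp(6*t) + 6*exp(6*t)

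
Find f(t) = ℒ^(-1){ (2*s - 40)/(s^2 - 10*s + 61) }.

Complete the square in the denominator: s^2 - 10*s + 61 = (s - 5)^2 + 6^2.
Split the numerator to match: 2*s - 40 = 2·(s - 5) - 5·6.
Invert each term: 2·(s - 5)/((s - 5)^2 + 36) ↔ 2e^(5t)cos(6t); -5·6/((s - 5)^2 + 36) ↔ -5e^(5t)sin(6t).

f(t) = -5*exp(5*t)*sin(6*t) + 2*exp(5*t)*cos(6*t)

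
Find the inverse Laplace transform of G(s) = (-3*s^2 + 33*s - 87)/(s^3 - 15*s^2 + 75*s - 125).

Factor the denominator: s^3 - 15*s^2 + 75*s - 125 = (s - 5)^3.
Partial fraction decomposition gives [-3/(s - 5)] + [3/(s - 5)^2] + [3/(s - 5)^3].
Invert each term: -3/(s - 5) ↔ -3e^(5t); 3/(s - 5)^2 ↔ 3t·e^(5t); 3/(s - 5)^3 ↔ (3/2)t^2·e^(5t).

3*t^2*exp(5*t)/2 + 3*t*exp(5*t) - 3*exp(5*t)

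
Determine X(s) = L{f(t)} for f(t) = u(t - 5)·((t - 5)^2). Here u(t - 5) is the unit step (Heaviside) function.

X(s) = 2*exp(-5*s)/s^3

By the second shifting theorem, L{u(t - c)·g(t - c)} = e^(-cs)·G(s) with c = 5 and G(s) = L{g(t)}.
L{t^2} = 2!/s^3 = 2/s^3.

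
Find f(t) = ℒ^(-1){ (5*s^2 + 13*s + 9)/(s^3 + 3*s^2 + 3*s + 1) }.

f(t) = t^2*exp(-t)/2 + 3*t*exp(-t) + 5*exp(-t)

Factor the denominator: s^3 + 3*s^2 + 3*s + 1 = (s + 1)^3.
Partial fraction decomposition gives [5/(s + 1)] + [3/(s + 1)^2] + [(s + 1)^(-3)].
Invert each term: 5/(s + 1) ↔ 5e^(-t); 3/(s + 1)^2 ↔ 3t·e^(-t); 1/(s + 1)^3 ↔ (1/2)t^2·e^(-t).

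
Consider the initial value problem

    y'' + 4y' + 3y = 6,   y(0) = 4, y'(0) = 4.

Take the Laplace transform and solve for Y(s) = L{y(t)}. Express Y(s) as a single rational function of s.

Y(s) = (4*s^2 + 20*s + 6)/(s^3 + 4*s^2 + 3*s)

Take the Laplace transform of both sides.
With L{y''} = s^2 Y - s·y(0) - y'(0) and L{y'} = sY - y(0), with y(0) = 4, y'(0) = 4: the LHS transforms to (s^2 + 4*s + 3)Y - (4*s + 20).
The right side is L{6} = 6/s.
So (s^2 + 4*s + 3)Y = 6/s + (4*s + 20).
Divide through and combine into a single rational function.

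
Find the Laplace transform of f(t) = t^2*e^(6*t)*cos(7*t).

L{cos(7t)} = s/(s^2 + 49).
Multiplying by e^(6t) shifts s → s - 6, so L{e^(6*t)*cos(7*t)} = (s - 6)/((s - 6)^2 + 49).
Then apply L{t^2·g(t)} = (-1)^2 d^2/ds^2[G(s)] with G(s) = (s - 6)/((s - 6)^2 + 49):
differentiating 2 times and applying the sign gives 2*(s - 6)*(s^2 - 12*s - 111)/(s^2 - 12*s + 85)^3.

2*(s - 6)*(s^2 - 12*s - 111)/(s^2 - 12*s + 85)^3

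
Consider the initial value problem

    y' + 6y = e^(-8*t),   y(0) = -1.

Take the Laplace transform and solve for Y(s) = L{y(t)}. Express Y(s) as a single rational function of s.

Transform both sides with L{·}.
The derivative rules (L{y'} = sY - y(0) = sY - (-1)) turn the left side into (s + 6)Y - (-1).
The right side is L{e^(-8*t)} = 1/(s + 8).
So (s + 6)Y = 1/(s + 8) + (-1).
Divide through and combine into a single rational function.

Y(s) = (-s - 7)/(s^2 + 14*s + 48)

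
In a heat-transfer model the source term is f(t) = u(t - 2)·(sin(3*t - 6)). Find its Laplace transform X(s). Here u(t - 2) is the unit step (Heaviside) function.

By the second shifting theorem, L{u(t - c)·g(t - c)} = e^(-cs)·G(s) with c = 2 and G(s) = L{g(t)}.
L{sin(3t)} = 3/(s^2 + 9).

X(s) = 3*exp(-2*s)/(s^2 + 9)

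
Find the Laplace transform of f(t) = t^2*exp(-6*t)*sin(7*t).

14*(3*s^2 + 36*s + 59)/(s^2 + 12*s + 85)^3

L{sin(7t)} = 7/(s^2 + 49).
Multiplying by e^(-6t) shifts s → s + 6, so L{exp(-6*t)*sin(7*t)} = 7/((s + 6)^2 + 49).
Then apply L{t^2·g(t)} = (-1)^2 d^2/ds^2[G(s)] with G(s) = 7/((s + 6)^2 + 49):
differentiating 2 times and applying the sign gives 14*(3*s^2 + 36*s + 59)/(s^2 + 12*s + 85)^3.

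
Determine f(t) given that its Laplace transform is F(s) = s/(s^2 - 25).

Since L{cosh(5t)} = s/(s^2 - 25), the inverse is cosh(5*t).

f(t) = cosh(5*t)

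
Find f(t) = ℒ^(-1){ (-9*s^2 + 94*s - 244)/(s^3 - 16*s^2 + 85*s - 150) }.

f(t) = -t*exp(5*t) - 4*exp(6*t) - 5*exp(5*t)

Factor the denominator: s^3 - 16*s^2 + 85*s - 150 = (s - 6)*(s - 5)^2.
Partial fraction decomposition gives [-5/(s - 5)] + [-1/(s - 5)^2] + [-4/(s - 6)].
Invert each term: -5/(s - 5) ↔ -5e^(5t); -1/(s - 5)^2 ↔ -t·e^(5t); -4/(s - 6) ↔ -4e^(6t).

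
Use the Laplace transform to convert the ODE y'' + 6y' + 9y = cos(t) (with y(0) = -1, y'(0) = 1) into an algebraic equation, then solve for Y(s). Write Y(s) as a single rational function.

Apply the Laplace transform to the equation.
The derivative rules (L{y''} = s^2 Y - s·y(0) - y'(0) and L{y'} = sY - y(0), with y(0) = -1, y'(0) = 1) turn the left side into (s^2 + 6*s + 9)Y - (-s - 5).
The right side is L{cos(t)} = s/(s^2 + 1).
So (s^2 + 6*s + 9)Y = s/(s^2 + 1) + (-s - 5).
Isolate Y and clear denominators.

Y(s) = (-s^3 - 5*s^2 - 5)/(s^4 + 6*s^3 + 10*s^2 + 6*s + 9)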